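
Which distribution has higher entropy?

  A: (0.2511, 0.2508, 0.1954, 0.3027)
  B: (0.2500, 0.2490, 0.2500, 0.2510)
B

Both distributions are close to uniform, making this a harder comparison.

H(A) = 1.9832 bits
H(B) = 2.0000 bits

The distribution closer to uniform has higher entropy.
Answer: B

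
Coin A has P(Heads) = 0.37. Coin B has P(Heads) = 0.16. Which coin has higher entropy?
A

For binary distributions, entropy is maximized at p=0.5 and decreases as p moves toward 0 or 1.

H(A) = H(0.37) = 0.9507 bits
H(B) = H(0.16) = 0.6343 bits

Distribution A (p=0.37) is closer to uniform (p=0.5), so it has higher entropy.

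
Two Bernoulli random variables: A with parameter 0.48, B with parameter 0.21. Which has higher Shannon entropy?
A

For binary distributions, entropy is maximized at p=0.5 and decreases as p moves toward 0 or 1.

H(A) = H(0.48) = 0.9988 bits
H(B) = H(0.21) = 0.7415 bits

Distribution A (p=0.48) is closer to uniform (p=0.5), so it has higher entropy.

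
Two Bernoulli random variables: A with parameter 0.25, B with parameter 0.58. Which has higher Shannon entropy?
B

For binary distributions, entropy is maximized at p=0.5 and decreases as p moves toward 0 or 1.

H(A) = H(0.25) = 0.8113 bits
H(B) = H(0.58) = 0.9815 bits

Distribution B (p=0.58) is closer to uniform (p=0.5), so it has higher entropy.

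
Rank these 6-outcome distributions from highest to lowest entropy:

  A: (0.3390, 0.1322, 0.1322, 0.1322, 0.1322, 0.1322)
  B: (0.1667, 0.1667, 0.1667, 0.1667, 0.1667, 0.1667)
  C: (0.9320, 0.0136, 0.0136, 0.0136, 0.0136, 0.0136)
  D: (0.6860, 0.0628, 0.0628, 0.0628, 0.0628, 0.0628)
B > A > D > C

Key insight: Entropy is maximized by uniform distributions and minimized by concentrated distributions.

Entropies:
  H(A) = 2.4587 bits
  H(B) = 2.5850 bits
  H(C) = 0.5163 bits
  H(D) = 1.6268 bits

Ranking: B > A > D > C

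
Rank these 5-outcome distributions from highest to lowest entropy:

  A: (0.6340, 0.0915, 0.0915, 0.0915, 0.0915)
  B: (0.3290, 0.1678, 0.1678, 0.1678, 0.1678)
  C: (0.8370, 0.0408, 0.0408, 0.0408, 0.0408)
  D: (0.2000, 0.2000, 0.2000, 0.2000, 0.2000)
D > B > A > C

Key insight: Entropy is maximized by uniform distributions and minimized by concentrated distributions.

Entropies:
  H(A) = 1.6796 bits
  H(B) = 2.2559 bits
  H(C) = 0.9674 bits
  H(D) = 2.3219 bits

Ranking: D > B > A > C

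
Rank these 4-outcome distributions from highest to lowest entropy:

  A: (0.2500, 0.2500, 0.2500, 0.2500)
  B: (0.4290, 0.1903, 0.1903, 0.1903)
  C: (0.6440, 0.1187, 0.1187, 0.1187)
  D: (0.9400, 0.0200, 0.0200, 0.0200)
A > B > C > D

Key insight: Entropy is maximized by uniform distributions and minimized by concentrated distributions.

Entropies:
  H(A) = 2.0000 bits
  H(B) = 1.8904 bits
  H(C) = 1.5036 bits
  H(D) = 0.4225 bits

Ranking: A > B > C > D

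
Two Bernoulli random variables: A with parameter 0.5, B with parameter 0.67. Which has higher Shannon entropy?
A

For binary distributions, entropy is maximized at p=0.5 and decreases as p moves toward 0 or 1.

H(A) = H(0.5) = 1.0000 bits
H(B) = H(0.67) = 0.9149 bits

Distribution A (p=0.5) is closer to uniform (p=0.5), so it has higher entropy.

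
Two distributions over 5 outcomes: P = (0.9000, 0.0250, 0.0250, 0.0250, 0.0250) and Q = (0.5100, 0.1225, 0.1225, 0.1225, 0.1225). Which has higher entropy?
Q

P is highly concentrated on one outcome (90%), making it nearly deterministic. Q spreads its mass more evenly (max 51%). The more spread-out distribution has higher entropy: H(P) ≈ 0.669 bits, H(Q) ≈ 1.980 bits.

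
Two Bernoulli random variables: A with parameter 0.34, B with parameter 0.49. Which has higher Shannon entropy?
B

For binary distributions, entropy is maximized at p=0.5 and decreases as p moves toward 0 or 1.

H(A) = H(0.34) = 0.9248 bits
H(B) = H(0.49) = 0.9997 bits

Distribution B (p=0.49) is closer to uniform (p=0.5), so it has higher entropy.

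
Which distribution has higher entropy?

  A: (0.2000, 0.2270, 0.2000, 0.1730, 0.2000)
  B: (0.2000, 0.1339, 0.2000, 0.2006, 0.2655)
A

Both distributions are close to uniform, making this a harder comparison.

H(A) = 2.3166 bits
H(B) = 2.2901 bits

The distribution closer to uniform has higher entropy.
Answer: A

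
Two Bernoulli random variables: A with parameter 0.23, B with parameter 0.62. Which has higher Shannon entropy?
B

For binary distributions, entropy is maximized at p=0.5 and decreases as p moves toward 0 or 1.

H(A) = H(0.23) = 0.7780 bits
H(B) = H(0.62) = 0.9580 bits

Distribution B (p=0.62) is closer to uniform (p=0.5), so it has higher entropy.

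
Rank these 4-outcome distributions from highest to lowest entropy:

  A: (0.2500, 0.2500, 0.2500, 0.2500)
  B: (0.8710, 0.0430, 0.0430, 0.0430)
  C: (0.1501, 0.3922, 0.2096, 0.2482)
A > C > B

Key insight: Entropy is maximized by uniform distributions and minimized by concentrated distributions.

- Uniform distributions have maximum entropy log₂(4) = 2.0000 bits
- The more "peaked" or concentrated a distribution, the lower its entropy

Entropies:
  H(A) = 2.0000 bits
  H(B) = 0.7591 bits
  H(C) = 1.9117 bits

Ranking: A > C > B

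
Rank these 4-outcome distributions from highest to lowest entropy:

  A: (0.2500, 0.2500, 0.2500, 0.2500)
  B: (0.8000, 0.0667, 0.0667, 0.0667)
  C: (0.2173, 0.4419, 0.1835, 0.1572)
A > C > B

Key insight: Entropy is maximized by uniform distributions and minimized by concentrated distributions.

- Uniform distributions have maximum entropy log₂(4) = 2.0000 bits
- The more "peaked" or concentrated a distribution, the lower its entropy

Entropies:
  H(A) = 2.0000 bits
  H(B) = 1.0389 bits
  H(C) = 1.8678 bits

Ranking: A > C > B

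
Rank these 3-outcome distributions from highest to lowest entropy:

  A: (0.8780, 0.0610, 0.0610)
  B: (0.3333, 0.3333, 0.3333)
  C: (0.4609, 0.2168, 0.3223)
B > C > A

Key insight: Entropy is maximized by uniform distributions and minimized by concentrated distributions.

- Uniform distributions have maximum entropy log₂(3) = 1.5850 bits
- The more "peaked" or concentrated a distribution, the lower its entropy

Entropies:
  H(A) = 0.6571 bits
  H(B) = 1.5850 bits
  H(C) = 1.5197 bits

Ranking: B > C > A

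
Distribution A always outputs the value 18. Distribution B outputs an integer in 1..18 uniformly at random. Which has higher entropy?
B

A is deterministic, so H(A) = 0. B is uniform over 18 outcomes, so H(B) = log₂(18) = 4.170 bits. Any distribution with genuine randomness has higher entropy than a deterministic one.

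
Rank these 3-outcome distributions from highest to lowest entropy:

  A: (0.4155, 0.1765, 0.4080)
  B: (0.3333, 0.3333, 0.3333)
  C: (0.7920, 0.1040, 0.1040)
B > A > C

Key insight: Entropy is maximized by uniform distributions and minimized by concentrated distributions.

- Uniform distributions have maximum entropy log₂(3) = 1.5850 bits
- The more "peaked" or concentrated a distribution, the lower its entropy

Entropies:
  H(A) = 1.4958 bits
  H(B) = 1.5850 bits
  H(C) = 0.9456 bits

Ranking: B > A > C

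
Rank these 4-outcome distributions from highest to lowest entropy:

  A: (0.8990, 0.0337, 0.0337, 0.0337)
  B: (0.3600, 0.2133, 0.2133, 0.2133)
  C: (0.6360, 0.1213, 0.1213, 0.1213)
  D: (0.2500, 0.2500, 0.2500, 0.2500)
D > B > C > A

Key insight: Entropy is maximized by uniform distributions and minimized by concentrated distributions.

Entropies:
  H(A) = 0.6322 bits
  H(B) = 1.9571 bits
  H(C) = 1.5229 bits
  H(D) = 2.0000 bits

Ranking: D > B > C > A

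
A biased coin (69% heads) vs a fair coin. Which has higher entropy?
Fair coin

The fair coin is uniform (p=0.5), maximizing binary entropy at 1 bit. The biased coin has H(0.69) ≈ 0.893 bits — its outcome is more predictable, so its entropy is lower.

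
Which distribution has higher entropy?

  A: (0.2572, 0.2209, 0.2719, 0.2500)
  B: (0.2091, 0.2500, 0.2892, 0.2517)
A

Both distributions are close to uniform, making this a harder comparison.

H(A) = 1.9960 bits
H(B) = 1.9907 bits

The distribution closer to uniform has higher entropy.
Answer: A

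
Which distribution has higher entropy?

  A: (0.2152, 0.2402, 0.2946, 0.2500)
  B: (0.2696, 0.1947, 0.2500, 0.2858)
A

Both distributions are close to uniform, making this a harder comparison.

H(A) = 1.9906 bits
H(B) = 1.9858 bits

The distribution closer to uniform has higher entropy.
Answer: A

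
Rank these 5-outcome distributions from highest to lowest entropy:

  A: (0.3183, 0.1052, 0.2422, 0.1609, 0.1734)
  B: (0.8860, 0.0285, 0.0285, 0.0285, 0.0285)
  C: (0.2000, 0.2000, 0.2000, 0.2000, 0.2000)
C > A > B

Key insight: Entropy is maximized by uniform distributions and minimized by concentrated distributions.

- Uniform distributions have maximum entropy log₂(5) = 2.3219 bits
- The more "peaked" or concentrated a distribution, the lower its entropy

Entropies:
  H(A) = 2.2253 bits
  H(B) = 0.7399 bits
  H(C) = 2.3219 bits

Ranking: C > A > B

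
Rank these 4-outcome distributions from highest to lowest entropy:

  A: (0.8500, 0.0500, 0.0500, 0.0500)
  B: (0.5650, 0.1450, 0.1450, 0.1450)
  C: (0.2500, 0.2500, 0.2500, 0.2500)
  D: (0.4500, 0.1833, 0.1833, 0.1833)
C > D > B > A

Key insight: Entropy is maximized by uniform distributions and minimized by concentrated distributions.

Entropies:
  H(A) = 0.8476 bits
  H(B) = 1.6772 bits
  H(C) = 2.0000 bits
  H(D) = 1.8645 bits

Ranking: C > D > B > A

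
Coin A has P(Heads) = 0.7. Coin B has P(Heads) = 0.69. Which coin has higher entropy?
B

For binary distributions, entropy is maximized at p=0.5 and decreases as p moves toward 0 or 1.

H(A) = H(0.7) = 0.8813 bits
H(B) = H(0.69) = 0.8932 bits

Distribution B (p=0.69) is closer to uniform (p=0.5), so it has higher entropy.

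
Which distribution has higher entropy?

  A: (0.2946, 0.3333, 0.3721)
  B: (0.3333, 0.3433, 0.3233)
B

Both distributions are close to uniform, making this a harder comparison.

H(A) = 1.5785 bits
H(B) = 1.5845 bits

The distribution closer to uniform has higher entropy.
Answer: B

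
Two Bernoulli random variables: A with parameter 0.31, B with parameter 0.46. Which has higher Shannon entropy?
B

For binary distributions, entropy is maximized at p=0.5 and decreases as p moves toward 0 or 1.

H(A) = H(0.31) = 0.8932 bits
H(B) = H(0.46) = 0.9954 bits

Distribution B (p=0.46) is closer to uniform (p=0.5), so it has higher entropy.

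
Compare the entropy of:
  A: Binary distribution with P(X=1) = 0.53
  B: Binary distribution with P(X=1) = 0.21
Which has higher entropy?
A

For binary distributions, entropy is maximized at p=0.5 and decreases as p moves toward 0 or 1.

H(A) = H(0.53) = 0.9974 bits
H(B) = H(0.21) = 0.7415 bits

Distribution A (p=0.53) is closer to uniform (p=0.5), so it has higher entropy.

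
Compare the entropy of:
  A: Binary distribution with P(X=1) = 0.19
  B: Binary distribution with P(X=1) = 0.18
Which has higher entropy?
A

For binary distributions, entropy is maximized at p=0.5 and decreases as p moves toward 0 or 1.

H(A) = H(0.19) = 0.7015 bits
H(B) = H(0.18) = 0.6801 bits

Distribution A (p=0.19) is closer to uniform (p=0.5), so it has higher entropy.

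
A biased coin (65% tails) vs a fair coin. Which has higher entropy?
Fair coin

The fair coin is uniform (p=0.5), maximizing binary entropy at 1 bit. The biased coin has H(0.65) ≈ 0.934 bits — its outcome is more predictable, so its entropy is lower.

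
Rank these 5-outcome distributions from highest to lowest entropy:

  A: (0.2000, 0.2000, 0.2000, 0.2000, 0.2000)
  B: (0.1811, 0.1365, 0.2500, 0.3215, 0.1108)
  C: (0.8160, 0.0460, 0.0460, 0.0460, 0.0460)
A > B > C

Key insight: Entropy is maximized by uniform distributions and minimized by concentrated distributions.

- Uniform distributions have maximum entropy log₂(5) = 2.3219 bits
- The more "peaked" or concentrated a distribution, the lower its entropy

Entropies:
  H(A) = 2.3219 bits
  H(B) = 2.2167 bits
  H(C) = 1.0567 bits

Ranking: A > B > C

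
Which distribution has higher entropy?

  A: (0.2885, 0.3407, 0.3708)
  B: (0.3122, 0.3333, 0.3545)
B

Both distributions are close to uniform, making this a harder comparison.

H(A) = 1.5774 bits
H(B) = 1.5830 bits

The distribution closer to uniform has higher entropy.
Answer: B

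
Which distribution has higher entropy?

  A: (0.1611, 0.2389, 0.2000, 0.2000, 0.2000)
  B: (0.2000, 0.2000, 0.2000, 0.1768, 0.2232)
B

Both distributions are close to uniform, making this a harder comparison.

H(A) = 2.3109 bits
H(B) = 2.3180 bits

The distribution closer to uniform has higher entropy.
Answer: B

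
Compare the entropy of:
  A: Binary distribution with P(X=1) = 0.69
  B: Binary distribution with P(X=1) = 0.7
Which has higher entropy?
A

For binary distributions, entropy is maximized at p=0.5 and decreases as p moves toward 0 or 1.

H(A) = H(0.69) = 0.8932 bits
H(B) = H(0.7) = 0.8813 bits

Distribution A (p=0.69) is closer to uniform (p=0.5), so it has higher entropy.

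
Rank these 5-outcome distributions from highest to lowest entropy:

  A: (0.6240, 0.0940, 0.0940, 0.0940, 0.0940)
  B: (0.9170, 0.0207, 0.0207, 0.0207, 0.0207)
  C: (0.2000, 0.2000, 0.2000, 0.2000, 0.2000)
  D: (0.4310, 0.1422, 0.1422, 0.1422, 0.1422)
C > D > A > B

Key insight: Entropy is maximized by uniform distributions and minimized by concentrated distributions.

Entropies:
  H(A) = 1.7072 bits
  H(B) = 0.5787 bits
  H(C) = 2.3219 bits
  H(D) = 2.1242 bits

Ranking: C > D > A > B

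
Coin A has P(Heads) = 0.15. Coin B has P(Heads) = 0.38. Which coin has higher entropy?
B

For binary distributions, entropy is maximized at p=0.5 and decreases as p moves toward 0 or 1.

H(A) = H(0.15) = 0.6098 bits
H(B) = H(0.38) = 0.9580 bits

Distribution B (p=0.38) is closer to uniform (p=0.5), so it has higher entropy.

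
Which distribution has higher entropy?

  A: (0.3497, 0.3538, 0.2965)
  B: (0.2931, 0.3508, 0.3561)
A

Both distributions are close to uniform, making this a harder comparison.

H(A) = 1.5805 bits
H(B) = 1.5796 bits

The distribution closer to uniform has higher entropy.
Answer: A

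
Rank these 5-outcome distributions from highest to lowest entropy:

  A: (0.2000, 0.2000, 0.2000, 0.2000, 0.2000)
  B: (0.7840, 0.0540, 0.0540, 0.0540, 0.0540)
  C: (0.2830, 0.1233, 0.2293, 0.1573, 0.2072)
A > C > B

Key insight: Entropy is maximized by uniform distributions and minimized by concentrated distributions.

- Uniform distributions have maximum entropy log₂(5) = 2.3219 bits
- The more "peaked" or concentrated a distribution, the lower its entropy

Entropies:
  H(A) = 2.3219 bits
  H(B) = 1.1848 bits
  H(C) = 2.2651 bits

Ranking: A > C > B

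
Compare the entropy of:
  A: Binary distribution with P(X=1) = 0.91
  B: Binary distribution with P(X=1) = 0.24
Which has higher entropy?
B

For binary distributions, entropy is maximized at p=0.5 and decreases as p moves toward 0 or 1.

H(A) = H(0.91) = 0.4365 bits
H(B) = H(0.24) = 0.7950 bits

Distribution B (p=0.24) is closer to uniform (p=0.5), so it has higher entropy.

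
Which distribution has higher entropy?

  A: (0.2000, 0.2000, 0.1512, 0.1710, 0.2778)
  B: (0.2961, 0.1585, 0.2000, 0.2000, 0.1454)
A

Both distributions are close to uniform, making this a harder comparison.

H(A) = 2.2899 bits
H(B) = 2.2744 bits

The distribution closer to uniform has higher entropy.
Answer: A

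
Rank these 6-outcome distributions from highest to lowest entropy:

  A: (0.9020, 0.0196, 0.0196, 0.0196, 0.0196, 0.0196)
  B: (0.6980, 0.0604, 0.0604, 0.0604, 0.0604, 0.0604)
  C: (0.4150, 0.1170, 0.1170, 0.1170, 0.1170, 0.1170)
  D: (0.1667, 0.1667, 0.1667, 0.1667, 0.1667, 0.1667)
D > C > B > A

Key insight: Entropy is maximized by uniform distributions and minimized by concentrated distributions.

Entropies:
  H(A) = 0.6902 bits
  H(B) = 1.5849 bits
  H(C) = 2.3374 bits
  H(D) = 2.5850 bits

Ranking: D > C > B > A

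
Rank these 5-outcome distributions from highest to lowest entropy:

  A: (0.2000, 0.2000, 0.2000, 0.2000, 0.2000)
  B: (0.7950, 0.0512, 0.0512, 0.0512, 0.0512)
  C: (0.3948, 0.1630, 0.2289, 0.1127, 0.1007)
A > C > B

Key insight: Entropy is maximized by uniform distributions and minimized by concentrated distributions.

- Uniform distributions have maximum entropy log₂(5) = 2.3219 bits
- The more "peaked" or concentrated a distribution, the lower its entropy

Entropies:
  H(A) = 2.3219 bits
  H(B) = 1.1418 bits
  H(C) = 2.1311 bits

Ranking: A > C > B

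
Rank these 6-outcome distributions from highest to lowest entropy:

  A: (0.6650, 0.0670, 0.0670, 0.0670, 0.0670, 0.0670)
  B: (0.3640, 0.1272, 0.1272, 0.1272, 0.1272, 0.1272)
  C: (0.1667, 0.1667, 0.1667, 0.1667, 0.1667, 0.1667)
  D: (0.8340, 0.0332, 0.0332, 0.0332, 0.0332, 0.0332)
C > B > A > D

Key insight: Entropy is maximized by uniform distributions and minimized by concentrated distributions.

Entropies:
  H(A) = 1.6978 bits
  H(B) = 2.4227 bits
  H(C) = 2.5850 bits
  H(D) = 1.0339 bits

Ranking: C > B > A > D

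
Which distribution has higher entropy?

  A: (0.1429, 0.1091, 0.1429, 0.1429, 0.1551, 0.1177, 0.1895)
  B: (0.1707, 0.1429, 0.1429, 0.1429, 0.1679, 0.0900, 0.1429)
A

Both distributions are close to uniform, making this a harder comparison.

H(A) = 2.7870 bits
H(B) = 2.7844 bits

The distribution closer to uniform has higher entropy.
Answer: A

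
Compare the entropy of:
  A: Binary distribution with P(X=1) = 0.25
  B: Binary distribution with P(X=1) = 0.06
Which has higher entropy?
A

For binary distributions, entropy is maximized at p=0.5 and decreases as p moves toward 0 or 1.

H(A) = H(0.25) = 0.8113 bits
H(B) = H(0.06) = 0.3274 bits

Distribution A (p=0.25) is closer to uniform (p=0.5), so it has higher entropy.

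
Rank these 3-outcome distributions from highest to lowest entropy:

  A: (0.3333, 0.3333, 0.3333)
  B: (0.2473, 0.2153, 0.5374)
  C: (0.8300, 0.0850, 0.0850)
A > B > C

Key insight: Entropy is maximized by uniform distributions and minimized by concentrated distributions.

- Uniform distributions have maximum entropy log₂(3) = 1.5850 bits
- The more "peaked" or concentrated a distribution, the lower its entropy

Entropies:
  H(A) = 1.5850 bits
  H(B) = 1.4570 bits
  H(C) = 0.8277 bits

Ranking: A > B > C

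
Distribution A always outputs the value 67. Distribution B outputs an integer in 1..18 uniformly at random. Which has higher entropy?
B

A is deterministic, so H(A) = 0. B is uniform over 18 outcomes, so H(B) = log₂(18) = 4.170 bits. Any distribution with genuine randomness has higher entropy than a deterministic one.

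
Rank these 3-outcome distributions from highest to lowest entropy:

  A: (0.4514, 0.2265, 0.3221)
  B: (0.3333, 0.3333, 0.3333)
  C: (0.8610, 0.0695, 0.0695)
B > A > C

Key insight: Entropy is maximized by uniform distributions and minimized by concentrated distributions.

- Uniform distributions have maximum entropy log₂(3) = 1.5850 bits
- The more "peaked" or concentrated a distribution, the lower its entropy

Entropies:
  H(A) = 1.5297 bits
  H(B) = 1.5850 bits
  H(C) = 0.7206 bits

Ranking: B > A > C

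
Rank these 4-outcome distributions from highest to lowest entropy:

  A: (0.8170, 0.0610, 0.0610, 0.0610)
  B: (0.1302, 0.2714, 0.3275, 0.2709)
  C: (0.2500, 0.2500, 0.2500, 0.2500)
C > B > A

Key insight: Entropy is maximized by uniform distributions and minimized by concentrated distributions.

- Uniform distributions have maximum entropy log₂(4) = 2.0000 bits
- The more "peaked" or concentrated a distribution, the lower its entropy

Entropies:
  H(A) = 0.9766 bits
  H(B) = 1.9314 bits
  H(C) = 2.0000 bits

Ranking: C > B > A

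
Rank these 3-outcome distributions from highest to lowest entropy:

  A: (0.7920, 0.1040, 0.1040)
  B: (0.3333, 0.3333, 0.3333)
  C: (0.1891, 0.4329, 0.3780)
B > C > A

Key insight: Entropy is maximized by uniform distributions and minimized by concentrated distributions.

- Uniform distributions have maximum entropy log₂(3) = 1.5850 bits
- The more "peaked" or concentrated a distribution, the lower its entropy

Entropies:
  H(A) = 0.9456 bits
  H(B) = 1.5850 bits
  H(C) = 1.5078 bits

Ranking: B > C > A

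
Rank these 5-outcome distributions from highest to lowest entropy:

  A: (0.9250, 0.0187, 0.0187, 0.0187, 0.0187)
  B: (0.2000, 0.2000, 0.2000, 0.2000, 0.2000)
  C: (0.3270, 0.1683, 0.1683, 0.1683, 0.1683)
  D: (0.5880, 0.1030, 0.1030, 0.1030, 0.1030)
B > C > D > A

Key insight: Entropy is maximized by uniform distributions and minimized by concentrated distributions.

Entropies:
  H(A) = 0.5343 bits
  H(B) = 2.3219 bits
  H(C) = 2.2578 bits
  H(D) = 1.8015 bits

Ranking: B > C > D > A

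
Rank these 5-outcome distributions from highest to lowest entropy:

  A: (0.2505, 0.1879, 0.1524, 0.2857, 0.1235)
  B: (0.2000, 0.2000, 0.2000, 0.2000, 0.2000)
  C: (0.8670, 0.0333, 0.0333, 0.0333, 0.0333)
B > A > C

Key insight: Entropy is maximized by uniform distributions and minimized by concentrated distributions.

- Uniform distributions have maximum entropy log₂(5) = 2.3219 bits
- The more "peaked" or concentrated a distribution, the lower its entropy

Entropies:
  H(A) = 2.2562 bits
  H(B) = 2.3219 bits
  H(C) = 0.8316 bits

Ranking: B > A > C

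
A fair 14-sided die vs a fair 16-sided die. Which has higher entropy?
16-sided die

Both are uniform distributions; for uniform over n outcomes, H = log₂(n). H(14-sided) = log₂(14) = 3.807 bits and H(16-sided) = log₂(16) = 4.000 bits. More outcomes in a uniform distribution means higher entropy.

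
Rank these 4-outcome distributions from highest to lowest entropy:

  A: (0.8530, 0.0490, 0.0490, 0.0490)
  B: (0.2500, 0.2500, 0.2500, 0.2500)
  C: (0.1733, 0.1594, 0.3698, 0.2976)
B > C > A

Key insight: Entropy is maximized by uniform distributions and minimized by concentrated distributions.

- Uniform distributions have maximum entropy log₂(4) = 2.0000 bits
- The more "peaked" or concentrated a distribution, the lower its entropy

Entropies:
  H(A) = 0.8353 bits
  H(B) = 2.0000 bits
  H(C) = 1.9116 bits

Ranking: B > C > A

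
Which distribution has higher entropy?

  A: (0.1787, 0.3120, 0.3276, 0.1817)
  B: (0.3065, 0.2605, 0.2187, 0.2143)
B

Both distributions are close to uniform, making this a harder comparison.

H(A) = 1.9427 bits
H(B) = 1.9843 bits

The distribution closer to uniform has higher entropy.
Answer: B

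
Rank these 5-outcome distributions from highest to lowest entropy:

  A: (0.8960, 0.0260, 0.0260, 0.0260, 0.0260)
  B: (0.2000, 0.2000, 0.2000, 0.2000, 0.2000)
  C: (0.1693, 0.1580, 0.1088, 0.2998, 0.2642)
B > C > A

Key insight: Entropy is maximized by uniform distributions and minimized by concentrated distributions.

- Uniform distributions have maximum entropy log₂(5) = 2.3219 bits
- The more "peaked" or concentrated a distribution, the lower its entropy

Entropies:
  H(A) = 0.6895 bits
  H(B) = 2.3219 bits
  H(C) = 2.2308 bits

Ranking: B > C > A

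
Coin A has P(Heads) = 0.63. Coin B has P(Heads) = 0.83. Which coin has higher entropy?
A

For binary distributions, entropy is maximized at p=0.5 and decreases as p moves toward 0 or 1.

H(A) = H(0.63) = 0.9507 bits
H(B) = H(0.83) = 0.6577 bits

Distribution A (p=0.63) is closer to uniform (p=0.5), so it has higher entropy.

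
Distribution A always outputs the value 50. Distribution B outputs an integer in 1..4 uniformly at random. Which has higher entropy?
B

A is deterministic, so H(A) = 0. B is uniform over 4 outcomes, so H(B) = log₂(4) = 2.000 bits. Any distribution with genuine randomness has higher entropy than a deterministic one.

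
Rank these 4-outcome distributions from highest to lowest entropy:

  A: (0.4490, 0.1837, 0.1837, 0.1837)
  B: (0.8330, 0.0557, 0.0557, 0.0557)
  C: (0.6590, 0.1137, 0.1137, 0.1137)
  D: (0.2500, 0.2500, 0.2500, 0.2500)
D > A > C > B

Key insight: Entropy is maximized by uniform distributions and minimized by concentrated distributions.

Entropies:
  H(A) = 1.8658 bits
  H(B) = 0.9155 bits
  H(C) = 1.4662 bits
  H(D) = 2.0000 bits

Ranking: D > A > C > B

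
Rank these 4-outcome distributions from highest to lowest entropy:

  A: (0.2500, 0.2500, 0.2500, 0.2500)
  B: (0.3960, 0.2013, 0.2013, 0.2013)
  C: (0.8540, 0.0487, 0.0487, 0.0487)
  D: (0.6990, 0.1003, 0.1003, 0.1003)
A > B > D > C

Key insight: Entropy is maximized by uniform distributions and minimized by concentrated distributions.

Entropies:
  H(A) = 2.0000 bits
  H(B) = 1.9259 bits
  H(C) = 0.8311 bits
  H(D) = 1.3596 bits

Ranking: A > B > D > C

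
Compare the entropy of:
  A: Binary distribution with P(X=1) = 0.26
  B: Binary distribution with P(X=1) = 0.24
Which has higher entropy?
A

For binary distributions, entropy is maximized at p=0.5 and decreases as p moves toward 0 or 1.

H(A) = H(0.26) = 0.8267 bits
H(B) = H(0.24) = 0.7950 bits

Distribution A (p=0.26) is closer to uniform (p=0.5), so it has higher entropy.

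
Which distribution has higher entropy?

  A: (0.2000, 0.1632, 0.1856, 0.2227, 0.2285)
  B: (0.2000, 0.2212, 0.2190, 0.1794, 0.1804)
B

Both distributions are close to uniform, making this a harder comparison.

H(A) = 2.3114 bits
H(B) = 2.3161 bits

The distribution closer to uniform has higher entropy.
Answer: B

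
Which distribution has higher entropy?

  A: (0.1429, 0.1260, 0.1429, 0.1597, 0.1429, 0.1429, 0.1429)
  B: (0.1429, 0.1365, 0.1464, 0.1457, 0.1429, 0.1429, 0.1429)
B

Both distributions are close to uniform, making this a harder comparison.

H(A) = 2.8045 bits
H(B) = 2.8070 bits

The distribution closer to uniform has higher entropy.
Answer: B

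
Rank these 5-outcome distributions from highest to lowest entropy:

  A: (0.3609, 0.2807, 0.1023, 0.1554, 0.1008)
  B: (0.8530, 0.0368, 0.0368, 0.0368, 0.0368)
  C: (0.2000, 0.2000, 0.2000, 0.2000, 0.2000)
C > A > B

Key insight: Entropy is maximized by uniform distributions and minimized by concentrated distributions.

- Uniform distributions have maximum entropy log₂(5) = 2.3219 bits
- The more "peaked" or concentrated a distribution, the lower its entropy

Entropies:
  H(A) = 2.1325 bits
  H(B) = 0.8963 bits
  H(C) = 2.3219 bits

Ranking: C > A > B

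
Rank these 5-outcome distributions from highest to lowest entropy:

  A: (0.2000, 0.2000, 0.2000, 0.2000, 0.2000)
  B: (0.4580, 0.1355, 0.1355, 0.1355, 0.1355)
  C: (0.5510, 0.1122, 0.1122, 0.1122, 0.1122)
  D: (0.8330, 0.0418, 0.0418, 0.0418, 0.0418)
A > B > C > D

Key insight: Entropy is maximized by uniform distributions and minimized by concentrated distributions.

Entropies:
  H(A) = 2.3219 bits
  H(B) = 2.0789 bits
  H(C) = 1.8905 bits
  H(D) = 0.9848 bits

Ranking: A > B > C > D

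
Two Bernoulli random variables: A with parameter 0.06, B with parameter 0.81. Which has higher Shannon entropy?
B

For binary distributions, entropy is maximized at p=0.5 and decreases as p moves toward 0 or 1.

H(A) = H(0.06) = 0.3274 bits
H(B) = H(0.81) = 0.7015 bits

Distribution B (p=0.81) is closer to uniform (p=0.5), so it has higher entropy.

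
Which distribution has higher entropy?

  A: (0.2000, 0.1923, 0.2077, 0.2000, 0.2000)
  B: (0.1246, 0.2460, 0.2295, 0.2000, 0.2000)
A

Both distributions are close to uniform, making this a harder comparison.

H(A) = 2.3215 bits
H(B) = 2.2881 bits

The distribution closer to uniform has higher entropy.
Answer: A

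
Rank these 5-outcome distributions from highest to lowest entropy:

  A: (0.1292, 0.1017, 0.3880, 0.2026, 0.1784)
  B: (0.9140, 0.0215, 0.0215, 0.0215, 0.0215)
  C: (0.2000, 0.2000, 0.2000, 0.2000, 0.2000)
C > A > B

Key insight: Entropy is maximized by uniform distributions and minimized by concentrated distributions.

- Uniform distributions have maximum entropy log₂(5) = 2.3219 bits
- The more "peaked" or concentrated a distribution, the lower its entropy

Entropies:
  H(A) = 2.1572 bits
  H(B) = 0.5950 bits
  H(C) = 2.3219 bits

Ranking: C > A > B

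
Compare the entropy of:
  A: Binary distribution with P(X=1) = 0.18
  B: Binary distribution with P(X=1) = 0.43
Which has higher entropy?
B

For binary distributions, entropy is maximized at p=0.5 and decreases as p moves toward 0 or 1.

H(A) = H(0.18) = 0.6801 bits
H(B) = H(0.43) = 0.9858 bits

Distribution B (p=0.43) is closer to uniform (p=0.5), so it has higher entropy.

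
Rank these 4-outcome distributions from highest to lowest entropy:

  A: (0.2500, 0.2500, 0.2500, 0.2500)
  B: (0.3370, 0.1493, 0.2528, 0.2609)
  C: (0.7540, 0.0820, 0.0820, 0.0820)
A > B > C

Key insight: Entropy is maximized by uniform distributions and minimized by concentrated distributions.

- Uniform distributions have maximum entropy log₂(4) = 2.0000 bits
- The more "peaked" or concentrated a distribution, the lower its entropy

Entropies:
  H(A) = 2.0000 bits
  H(B) = 1.9457 bits
  H(C) = 1.1948 bits

Ranking: A > B > C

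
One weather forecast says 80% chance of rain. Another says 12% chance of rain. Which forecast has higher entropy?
80% forecast

Treat each forecast as a Bernoulli distribution. Binary entropy is maximized at p=0.5 and falls off symmetrically toward 0 or 1. The 80% forecast is closer to 50%, so it is more uncertain. H(80%) ≈ 0.722 bits, H(12%) ≈ 0.529 bits.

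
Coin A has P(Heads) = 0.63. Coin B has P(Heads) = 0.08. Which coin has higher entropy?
A

For binary distributions, entropy is maximized at p=0.5 and decreases as p moves toward 0 or 1.

H(A) = H(0.63) = 0.9507 bits
H(B) = H(0.08) = 0.4022 bits

Distribution A (p=0.63) is closer to uniform (p=0.5), so it has higher entropy.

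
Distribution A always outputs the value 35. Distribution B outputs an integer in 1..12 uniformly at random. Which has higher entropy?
B

A is deterministic, so H(A) = 0. B is uniform over 12 outcomes, so H(B) = log₂(12) = 3.585 bits. Any distribution with genuine randomness has higher entropy than a deterministic one.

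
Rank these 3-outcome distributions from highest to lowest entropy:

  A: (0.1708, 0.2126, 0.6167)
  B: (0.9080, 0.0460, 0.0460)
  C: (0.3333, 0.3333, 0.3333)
C > A > B

Key insight: Entropy is maximized by uniform distributions and minimized by concentrated distributions.

- Uniform distributions have maximum entropy log₂(3) = 1.5850 bits
- The more "peaked" or concentrated a distribution, the lower its entropy

Entropies:
  H(A) = 1.3404 bits
  H(B) = 0.5351 bits
  H(C) = 1.5850 bits

Ranking: C > A > B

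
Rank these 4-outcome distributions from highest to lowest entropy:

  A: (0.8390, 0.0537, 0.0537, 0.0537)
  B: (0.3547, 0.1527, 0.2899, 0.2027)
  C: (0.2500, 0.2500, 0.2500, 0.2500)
C > B > A

Key insight: Entropy is maximized by uniform distributions and minimized by concentrated distributions.

- Uniform distributions have maximum entropy log₂(4) = 2.0000 bits
- The more "peaked" or concentrated a distribution, the lower its entropy

Entropies:
  H(A) = 0.8919 bits
  H(B) = 1.9290 bits
  H(C) = 2.0000 bits

Ranking: C > B > A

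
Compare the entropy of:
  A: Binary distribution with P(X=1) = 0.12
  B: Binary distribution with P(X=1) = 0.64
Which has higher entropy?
B

For binary distributions, entropy is maximized at p=0.5 and decreases as p moves toward 0 or 1.

H(A) = H(0.12) = 0.5294 bits
H(B) = H(0.64) = 0.9427 bits

Distribution B (p=0.64) is closer to uniform (p=0.5), so it has higher entropy.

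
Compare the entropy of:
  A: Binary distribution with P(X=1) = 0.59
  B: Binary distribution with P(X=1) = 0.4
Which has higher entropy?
A

For binary distributions, entropy is maximized at p=0.5 and decreases as p moves toward 0 or 1.

H(A) = H(0.59) = 0.9765 bits
H(B) = H(0.4) = 0.9710 bits

Distribution A (p=0.59) is closer to uniform (p=0.5), so it has higher entropy.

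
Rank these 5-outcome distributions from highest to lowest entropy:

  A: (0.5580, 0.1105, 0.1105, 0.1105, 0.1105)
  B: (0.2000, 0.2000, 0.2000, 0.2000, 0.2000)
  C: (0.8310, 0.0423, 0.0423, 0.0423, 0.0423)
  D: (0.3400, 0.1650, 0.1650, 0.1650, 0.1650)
B > D > A > C

Key insight: Entropy is maximized by uniform distributions and minimized by concentrated distributions.

Entropies:
  H(A) = 1.8743 bits
  H(B) = 2.3219 bits
  H(C) = 0.9934 bits
  H(D) = 2.2448 bits

Ranking: B > D > A > C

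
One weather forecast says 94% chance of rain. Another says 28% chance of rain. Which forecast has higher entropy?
28% forecast

Treat each forecast as a Bernoulli distribution. Binary entropy is maximized at p=0.5 and falls off symmetrically toward 0 or 1. The 28% forecast is closer to 50%, so it is more uncertain. H(94%) ≈ 0.327 bits, H(28%) ≈ 0.855 bits.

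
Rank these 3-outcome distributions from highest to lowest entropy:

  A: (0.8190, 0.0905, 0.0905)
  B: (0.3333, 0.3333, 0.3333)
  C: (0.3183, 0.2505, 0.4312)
B > C > A

Key insight: Entropy is maximized by uniform distributions and minimized by concentrated distributions.

- Uniform distributions have maximum entropy log₂(3) = 1.5850 bits
- The more "peaked" or concentrated a distribution, the lower its entropy

Entropies:
  H(A) = 0.8633 bits
  H(B) = 1.5850 bits
  H(C) = 1.5492 bits

Ranking: B > C > A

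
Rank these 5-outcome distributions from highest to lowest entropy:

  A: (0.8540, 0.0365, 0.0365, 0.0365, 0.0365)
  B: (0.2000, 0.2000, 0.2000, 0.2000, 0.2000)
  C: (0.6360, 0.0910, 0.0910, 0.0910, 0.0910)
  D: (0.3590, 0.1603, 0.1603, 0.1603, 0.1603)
B > D > C > A

Key insight: Entropy is maximized by uniform distributions and minimized by concentrated distributions.

Entropies:
  H(A) = 0.8917 bits
  H(B) = 2.3219 bits
  H(C) = 1.6740 bits
  H(D) = 2.2238 bits

Ranking: B > D > C > A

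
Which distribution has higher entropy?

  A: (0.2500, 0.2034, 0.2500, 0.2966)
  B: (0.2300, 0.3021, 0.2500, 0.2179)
B

Both distributions are close to uniform, making this a harder comparison.

H(A) = 1.9874 bits
H(B) = 1.9884 bits

The distribution closer to uniform has higher entropy.
Answer: B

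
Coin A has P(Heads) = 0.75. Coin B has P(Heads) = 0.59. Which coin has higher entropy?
B

For binary distributions, entropy is maximized at p=0.5 and decreases as p moves toward 0 or 1.

H(A) = H(0.75) = 0.8113 bits
H(B) = H(0.59) = 0.9765 bits

Distribution B (p=0.59) is closer to uniform (p=0.5), so it has higher entropy.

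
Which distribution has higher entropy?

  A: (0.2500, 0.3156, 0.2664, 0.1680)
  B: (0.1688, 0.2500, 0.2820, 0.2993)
B

Both distributions are close to uniform, making this a harder comparison.

H(A) = 1.9658 bits
H(B) = 1.9691 bits

The distribution closer to uniform has higher entropy.
Answer: B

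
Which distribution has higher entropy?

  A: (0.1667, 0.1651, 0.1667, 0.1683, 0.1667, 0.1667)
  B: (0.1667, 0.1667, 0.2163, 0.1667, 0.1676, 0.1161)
A

Both distributions are close to uniform, making this a harder comparison.

H(A) = 2.5849 bits
H(B) = 2.5628 bits

The distribution closer to uniform has higher entropy.
Answer: A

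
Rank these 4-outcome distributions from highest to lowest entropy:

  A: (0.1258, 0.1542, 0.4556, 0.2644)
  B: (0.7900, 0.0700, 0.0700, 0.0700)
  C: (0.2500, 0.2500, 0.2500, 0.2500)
C > A > B

Key insight: Entropy is maximized by uniform distributions and minimized by concentrated distributions.

- Uniform distributions have maximum entropy log₂(4) = 2.0000 bits
- The more "peaked" or concentrated a distribution, the lower its entropy

Entropies:
  H(A) = 1.8162 bits
  H(B) = 1.0743 bits
  H(C) = 2.0000 bits

Ranking: C > A > B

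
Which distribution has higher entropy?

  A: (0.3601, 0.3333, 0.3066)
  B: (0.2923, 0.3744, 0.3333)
A

Both distributions are close to uniform, making this a harder comparison.

H(A) = 1.5819 bits
H(B) = 1.5776 bits

The distribution closer to uniform has higher entropy.
Answer: A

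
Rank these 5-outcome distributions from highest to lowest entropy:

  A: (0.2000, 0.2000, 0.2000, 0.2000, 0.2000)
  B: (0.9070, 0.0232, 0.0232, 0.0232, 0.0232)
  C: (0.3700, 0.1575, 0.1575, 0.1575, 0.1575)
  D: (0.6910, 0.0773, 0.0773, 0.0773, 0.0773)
A > C > D > B

Key insight: Entropy is maximized by uniform distributions and minimized by concentrated distributions.

Entropies:
  H(A) = 2.3219 bits
  H(B) = 0.6324 bits
  H(C) = 2.2107 bits
  H(D) = 1.5100 bits

Ranking: A > C > D > B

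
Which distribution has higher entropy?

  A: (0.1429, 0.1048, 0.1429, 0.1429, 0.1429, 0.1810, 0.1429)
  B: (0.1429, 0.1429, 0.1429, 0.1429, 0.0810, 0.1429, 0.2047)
A

Both distributions are close to uniform, making this a harder comparison.

H(A) = 2.7925 bits
H(B) = 2.7674 bits

The distribution closer to uniform has higher entropy.
Answer: A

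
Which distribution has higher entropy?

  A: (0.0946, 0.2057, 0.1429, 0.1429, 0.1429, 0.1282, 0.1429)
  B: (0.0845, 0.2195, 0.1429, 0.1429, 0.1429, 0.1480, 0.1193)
A

Both distributions are close to uniform, making this a harder comparison.

H(A) = 2.7754 bits
H(B) = 2.7587 bits

The distribution closer to uniform has higher entropy.
Answer: A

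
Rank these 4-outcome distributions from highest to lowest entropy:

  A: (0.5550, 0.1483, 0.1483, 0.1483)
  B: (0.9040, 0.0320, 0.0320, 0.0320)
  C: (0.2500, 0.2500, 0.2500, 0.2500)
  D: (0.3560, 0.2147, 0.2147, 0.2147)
C > D > A > B

Key insight: Entropy is maximized by uniform distributions and minimized by concentrated distributions.

Entropies:
  H(A) = 1.6966 bits
  H(B) = 0.6083 bits
  H(C) = 2.0000 bits
  H(D) = 1.9600 bits

Ranking: C > D > A > B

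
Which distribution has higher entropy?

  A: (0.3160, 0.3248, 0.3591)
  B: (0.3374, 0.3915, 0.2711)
A

Both distributions are close to uniform, making this a harder comparison.

H(A) = 1.5827 bits
H(B) = 1.5690 bits

The distribution closer to uniform has higher entropy.
Answer: A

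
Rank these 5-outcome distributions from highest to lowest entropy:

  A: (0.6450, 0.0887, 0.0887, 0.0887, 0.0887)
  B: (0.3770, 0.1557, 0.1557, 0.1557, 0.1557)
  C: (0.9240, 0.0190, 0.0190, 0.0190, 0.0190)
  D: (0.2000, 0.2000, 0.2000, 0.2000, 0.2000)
D > B > A > C

Key insight: Entropy is maximized by uniform distributions and minimized by concentrated distributions.

Entropies:
  H(A) = 1.6485 bits
  H(B) = 2.2019 bits
  H(C) = 0.5399 bits
  H(D) = 2.3219 bits

Ranking: D > B > A > C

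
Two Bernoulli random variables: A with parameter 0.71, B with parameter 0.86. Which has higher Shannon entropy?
A

For binary distributions, entropy is maximized at p=0.5 and decreases as p moves toward 0 or 1.

H(A) = H(0.71) = 0.8687 bits
H(B) = H(0.86) = 0.5842 bits

Distribution A (p=0.71) is closer to uniform (p=0.5), so it has higher entropy.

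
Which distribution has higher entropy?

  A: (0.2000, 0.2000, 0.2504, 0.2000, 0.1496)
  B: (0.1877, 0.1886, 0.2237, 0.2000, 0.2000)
B

Both distributions are close to uniform, making this a harder comparison.

H(A) = 2.3034 bits
H(B) = 2.3189 bits

The distribution closer to uniform has higher entropy.
Answer: B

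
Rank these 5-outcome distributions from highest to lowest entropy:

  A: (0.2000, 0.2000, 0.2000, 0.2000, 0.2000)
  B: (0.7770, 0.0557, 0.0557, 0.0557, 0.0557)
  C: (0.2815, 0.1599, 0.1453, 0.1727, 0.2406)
A > C > B

Key insight: Entropy is maximized by uniform distributions and minimized by concentrated distributions.

- Uniform distributions have maximum entropy log₂(5) = 2.3219 bits
- The more "peaked" or concentrated a distribution, the lower its entropy

Entropies:
  H(A) = 2.3219 bits
  H(B) = 1.2116 bits
  H(C) = 2.2741 bits

Ranking: A > C > B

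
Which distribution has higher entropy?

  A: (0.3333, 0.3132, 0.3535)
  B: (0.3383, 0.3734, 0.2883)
A

Both distributions are close to uniform, making this a harder comparison.

H(A) = 1.5832 bits
H(B) = 1.5770 bits

The distribution closer to uniform has higher entropy.
Answer: A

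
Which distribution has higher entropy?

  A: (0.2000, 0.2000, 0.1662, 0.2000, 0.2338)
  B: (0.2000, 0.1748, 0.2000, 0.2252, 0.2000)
B

Both distributions are close to uniform, making this a harder comparison.

H(A) = 2.3137 bits
H(B) = 2.3173 bits

The distribution closer to uniform has higher entropy.
Answer: B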